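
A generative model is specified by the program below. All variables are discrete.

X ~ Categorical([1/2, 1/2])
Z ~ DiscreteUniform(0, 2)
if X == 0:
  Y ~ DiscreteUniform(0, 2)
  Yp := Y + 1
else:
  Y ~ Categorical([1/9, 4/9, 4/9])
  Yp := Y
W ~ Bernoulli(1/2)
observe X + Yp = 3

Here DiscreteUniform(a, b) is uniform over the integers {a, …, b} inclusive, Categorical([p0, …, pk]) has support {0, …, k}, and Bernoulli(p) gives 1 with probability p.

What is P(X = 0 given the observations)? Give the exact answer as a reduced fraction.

Enumerate traces; 12 have nonzero weight after conditioning:
  (X=0, Z=0, Y=2, W=0) weight 1/36
  (X=0, Z=0, Y=2, W=1) weight 1/36
  (X=0, Z=1, Y=2, W=0) weight 1/36
  (X=0, Z=1, Y=2, W=1) weight 1/36
  (X=0, Z=2, Y=2, W=0) weight 1/36
  (X=0, Z=2, Y=2, W=1) weight 1/36
  (X=1, Z=0, Y=2, W=0) weight 1/27
  (X=1, Z=0, Y=2, W=1) weight 1/27
  … 4 more
Group by X:
  weight(X=0) = 1/6
  weight(X=1) = 2/9
Total weight = 1/6 + 2/9 = 7/18
P(X=0 | obs) = 1/6 / 7/18 = 3/7
P(X=1 | obs) = 2/9 / 7/18 = 4/7

P(X = 0 | obs) = 3/7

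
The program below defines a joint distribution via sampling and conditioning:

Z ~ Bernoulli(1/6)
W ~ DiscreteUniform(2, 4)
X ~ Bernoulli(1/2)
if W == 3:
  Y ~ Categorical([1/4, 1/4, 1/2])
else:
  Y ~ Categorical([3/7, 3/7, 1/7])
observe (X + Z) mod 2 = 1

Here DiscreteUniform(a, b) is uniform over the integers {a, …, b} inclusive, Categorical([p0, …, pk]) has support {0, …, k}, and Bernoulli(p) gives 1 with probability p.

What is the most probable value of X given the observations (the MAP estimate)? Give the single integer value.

Enumerate traces; 18 have nonzero weight after conditioning:
  (Z=0, W=2, X=1, Y=0) weight 5/84
  (Z=0, W=2, X=1, Y=1) weight 5/84
  (Z=0, W=2, X=1, Y=2) weight 5/252
  (Z=0, W=3, X=1, Y=0) weight 5/144
  (Z=0, W=3, X=1, Y=1) weight 5/144
  (Z=0, W=3, X=1, Y=2) weight 5/72
  (Z=0, W=4, X=1, Y=0) weight 5/84
  (Z=0, W=4, X=1, Y=1) weight 5/84
  (Z=1, W=2, X=0, Y=0) weight 1/84
  … 9 more
Group by X:
  weight(X=0) = 1/12
  weight(X=1) = 5/12
Total weight = 1/12 + 5/12 = 1/2
P(X=0 | obs) = 1/12 / 1/2 = 1/6
P(X=1 | obs) = 5/12 / 1/2 = 5/6
argmax = 1

argmax_v P(X = v | obs) = 1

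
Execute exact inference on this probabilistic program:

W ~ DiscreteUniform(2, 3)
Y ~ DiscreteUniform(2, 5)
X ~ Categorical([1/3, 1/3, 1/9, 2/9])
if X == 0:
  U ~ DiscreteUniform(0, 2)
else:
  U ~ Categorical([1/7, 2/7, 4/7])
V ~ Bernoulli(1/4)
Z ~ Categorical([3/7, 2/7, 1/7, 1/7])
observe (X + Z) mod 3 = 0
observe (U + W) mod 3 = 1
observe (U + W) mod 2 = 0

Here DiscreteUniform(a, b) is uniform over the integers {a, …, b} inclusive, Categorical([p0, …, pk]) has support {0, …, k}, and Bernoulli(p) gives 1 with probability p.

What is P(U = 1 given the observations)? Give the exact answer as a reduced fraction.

Enumerate traces; 96 have nonzero weight after conditioning:
  (W=2, Y=2, X=0, U=2, V=0, Z=0) weight 1/224
  (W=2, Y=2, X=0, U=2, V=0, Z=3) weight 1/672
  (W=2, Y=2, X=0, U=2, V=1, Z=0) weight 1/672
  (W=2, Y=2, X=0, U=2, V=1, Z=3) weight 1/2016
  (W=2, Y=2, X=1, U=2, V=0, Z=2) weight 1/392
  (W=2, Y=2, X=1, U=2, V=1, Z=2) weight 1/1176
  (W=2, Y=2, X=2, U=2, V=0, Z=1) weight 1/588
  (W=2, Y=2, X=2, U=2, V=1, Z=1) weight 1/1764
  (W=3, Y=2, X=0, U=1, V=0, Z=0) weight 1/224
  … 87 more
Group by U:
  weight(U=1) = 3/49
  weight(U=2) = 40/441
Total weight = 3/49 + 40/441 = 67/441
P(U=1 | obs) = 3/49 / 67/441 = 27/67
P(U=2 | obs) = 40/441 / 67/441 = 40/67

P(U = 1 | obs) = 27/67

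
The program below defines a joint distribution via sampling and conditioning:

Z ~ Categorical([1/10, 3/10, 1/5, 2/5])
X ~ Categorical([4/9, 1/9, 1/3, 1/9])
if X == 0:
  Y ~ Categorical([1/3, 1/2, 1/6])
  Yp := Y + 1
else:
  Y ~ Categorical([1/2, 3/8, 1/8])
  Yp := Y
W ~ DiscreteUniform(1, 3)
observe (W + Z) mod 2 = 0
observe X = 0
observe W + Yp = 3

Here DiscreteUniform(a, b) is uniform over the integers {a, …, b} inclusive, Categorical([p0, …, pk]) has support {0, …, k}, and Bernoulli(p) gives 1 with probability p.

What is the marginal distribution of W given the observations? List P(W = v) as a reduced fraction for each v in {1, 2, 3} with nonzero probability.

P(W=1) = 7/9, P(W=2) = 2/9

Enumerate traces; 4 have nonzero weight after conditioning:
  (Z=0, X=0, Y=0, W=2) weight 2/405
  (Z=1, X=0, Y=1, W=1) weight 1/45
  (Z=2, X=0, Y=0, W=2) weight 4/405
  (Z=3, X=0, Y=1, W=1) weight 4/135
Group by W:
  weight(W=1) = 7/135
  weight(W=2) = 2/135
Total weight = 7/135 + 2/135 = 1/15
P(W=1 | obs) = 7/135 / 1/15 = 7/9
P(W=2 | obs) = 2/135 / 1/15 = 2/9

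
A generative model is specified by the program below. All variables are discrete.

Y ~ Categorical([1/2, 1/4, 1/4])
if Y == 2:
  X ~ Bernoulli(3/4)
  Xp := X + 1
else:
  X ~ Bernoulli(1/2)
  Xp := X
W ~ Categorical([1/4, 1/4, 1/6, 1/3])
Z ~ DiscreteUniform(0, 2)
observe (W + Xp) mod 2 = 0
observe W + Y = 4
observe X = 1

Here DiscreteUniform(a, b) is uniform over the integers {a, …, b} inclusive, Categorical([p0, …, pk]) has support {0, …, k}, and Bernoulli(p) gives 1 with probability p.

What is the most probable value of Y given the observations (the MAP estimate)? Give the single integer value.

argmax_v P(Y = v | obs) = 1

Enumerate traces; 6 have nonzero weight after conditioning:
  (Y=1, X=1, W=3, Z=0) weight 1/72
  (Y=1, X=1, W=3, Z=1) weight 1/72
  (Y=1, X=1, W=3, Z=2) weight 1/72
  (Y=2, X=1, W=2, Z=0) weight 1/96
  (Y=2, X=1, W=2, Z=1) weight 1/96
  (Y=2, X=1, W=2, Z=2) weight 1/96
Group by Y:
  weight(Y=1) = 1/24
  weight(Y=2) = 1/32
Total weight = 1/24 + 1/32 = 7/96
P(Y=1 | obs) = 1/24 / 7/96 = 4/7
P(Y=2 | obs) = 1/32 / 7/96 = 3/7
argmax = 1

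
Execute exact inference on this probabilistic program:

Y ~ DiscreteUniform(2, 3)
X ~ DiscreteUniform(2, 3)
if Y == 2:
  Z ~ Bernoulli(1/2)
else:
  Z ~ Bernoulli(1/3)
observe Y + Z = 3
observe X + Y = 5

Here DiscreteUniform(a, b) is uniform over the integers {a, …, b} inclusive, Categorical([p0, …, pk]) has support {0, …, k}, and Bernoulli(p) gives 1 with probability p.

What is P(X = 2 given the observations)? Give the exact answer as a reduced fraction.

Enumerate traces; 2 have nonzero weight after conditioning:
  (Y=2, X=3, Z=1) weight 1/8
  (Y=3, X=2, Z=0) weight 1/6
Group by X:
  weight(X=2) = 1/6
  weight(X=3) = 1/8
Total weight = 1/6 + 1/8 = 7/24
P(X=2 | obs) = 1/6 / 7/24 = 4/7
P(X=3 | obs) = 1/8 / 7/24 = 3/7

P(X = 2 | obs) = 4/7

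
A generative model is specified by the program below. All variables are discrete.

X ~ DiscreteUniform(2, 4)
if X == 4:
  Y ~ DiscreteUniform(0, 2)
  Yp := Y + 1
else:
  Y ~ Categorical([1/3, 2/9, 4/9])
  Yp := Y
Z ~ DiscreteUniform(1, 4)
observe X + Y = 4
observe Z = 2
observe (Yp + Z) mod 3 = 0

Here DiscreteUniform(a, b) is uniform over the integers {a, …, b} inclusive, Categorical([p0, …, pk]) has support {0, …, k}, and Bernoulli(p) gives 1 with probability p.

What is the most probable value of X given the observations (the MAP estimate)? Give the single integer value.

argmax_v P(X = v | obs) = 4

Enumerate traces; 2 have nonzero weight after conditioning:
  (X=3, Y=1, Z=2) weight 1/54
  (X=4, Y=0, Z=2) weight 1/36
Group by X:
  weight(X=3) = 1/54
  weight(X=4) = 1/36
Total weight = 1/54 + 1/36 = 5/108
P(X=3 | obs) = 1/54 / 5/108 = 2/5
P(X=4 | obs) = 1/36 / 5/108 = 3/5
argmax = 4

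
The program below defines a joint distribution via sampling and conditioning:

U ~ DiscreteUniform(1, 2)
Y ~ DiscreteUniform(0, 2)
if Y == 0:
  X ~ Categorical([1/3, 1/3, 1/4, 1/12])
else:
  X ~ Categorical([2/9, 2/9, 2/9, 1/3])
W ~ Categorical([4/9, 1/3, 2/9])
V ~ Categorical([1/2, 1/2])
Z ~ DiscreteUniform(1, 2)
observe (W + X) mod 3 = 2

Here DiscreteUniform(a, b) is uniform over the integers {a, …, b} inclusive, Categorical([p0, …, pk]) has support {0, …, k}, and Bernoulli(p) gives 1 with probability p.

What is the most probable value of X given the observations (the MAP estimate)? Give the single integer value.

Enumerate traces; 96 have nonzero weight after conditioning:
  (U=1, Y=0, X=0, W=2, V=0, Z=1) weight 1/324
  (U=1, Y=0, X=0, W=2, V=0, Z=2) weight 1/324
  (U=1, Y=0, X=0, W=2, V=1, Z=1) weight 1/324
  (U=1, Y=0, X=0, W=2, V=1, Z=2) weight 1/324
  (U=1, Y=0, X=1, W=1, V=0, Z=1) weight 1/216
  (U=1, Y=0, X=1, W=1, V=0, Z=2) weight 1/216
  (U=1, Y=0, X=1, W=1, V=1, Z=1) weight 1/216
  (U=1, Y=0, X=1, W=1, V=1, Z=2) weight 1/216
  (U=1, Y=0, X=2, W=0, V=0, Z=1) weight 1/216
  (U=1, Y=0, X=3, W=2, V=0, Z=1) weight 1/1296
  … 86 more
Group by X:
  weight(X=0) = 14/243
  weight(X=1) = 7/81
  weight(X=2) = 25/243
  weight(X=3) = 1/18
Total weight = 14/243 + 7/81 + 25/243 + 1/18 = 49/162
P(X=0 | obs) = 14/243 / 49/162 = 4/21
P(X=1 | obs) = 7/81 / 49/162 = 2/7
P(X=2 | obs) = 25/243 / 49/162 = 50/147
P(X=3 | obs) = 1/18 / 49/162 = 9/49
argmax = 2

argmax_v P(X = v | obs) = 2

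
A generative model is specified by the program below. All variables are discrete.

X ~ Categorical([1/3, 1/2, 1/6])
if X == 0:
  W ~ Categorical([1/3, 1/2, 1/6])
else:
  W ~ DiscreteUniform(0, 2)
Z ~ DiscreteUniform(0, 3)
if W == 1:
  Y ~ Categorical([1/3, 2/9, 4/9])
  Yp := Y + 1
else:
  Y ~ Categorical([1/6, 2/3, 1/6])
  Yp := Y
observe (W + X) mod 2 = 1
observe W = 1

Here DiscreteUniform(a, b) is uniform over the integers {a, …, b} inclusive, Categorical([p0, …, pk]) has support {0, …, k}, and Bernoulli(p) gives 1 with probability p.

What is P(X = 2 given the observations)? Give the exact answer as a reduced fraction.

Enumerate traces; 24 have nonzero weight after conditioning:
  (X=0, W=1, Z=0, Y=0) weight 1/72
  (X=0, W=1, Z=0, Y=1) weight 1/108
  (X=0, W=1, Z=0, Y=2) weight 1/54
  (X=0, W=1, Z=1, Y=0) weight 1/72
  (X=0, W=1, Z=1, Y=1) weight 1/108
  (X=0, W=1, Z=1, Y=2) weight 1/54
  (X=0, W=1, Z=2, Y=0) weight 1/72
  (X=0, W=1, Z=2, Y=1) weight 1/108
  (X=2, W=1, Z=0, Y=0) weight 1/216
  … 15 more
Group by X:
  weight(X=0) = 1/6
  weight(X=2) = 1/18
Total weight = 1/6 + 1/18 = 2/9
P(X=0 | obs) = 1/6 / 2/9 = 3/4
P(X=2 | obs) = 1/18 / 2/9 = 1/4

P(X = 2 | obs) = 1/4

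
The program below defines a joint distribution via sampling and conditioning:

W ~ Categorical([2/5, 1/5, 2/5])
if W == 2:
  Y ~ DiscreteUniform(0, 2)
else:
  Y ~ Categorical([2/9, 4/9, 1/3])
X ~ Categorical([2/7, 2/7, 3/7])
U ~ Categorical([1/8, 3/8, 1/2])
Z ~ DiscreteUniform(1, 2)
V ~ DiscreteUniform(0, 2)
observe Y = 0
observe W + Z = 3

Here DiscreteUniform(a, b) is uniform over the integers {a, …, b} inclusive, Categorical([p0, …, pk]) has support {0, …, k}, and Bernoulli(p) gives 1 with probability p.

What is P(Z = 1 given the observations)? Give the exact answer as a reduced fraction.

P(Z = 1 | obs) = 3/4

Enumerate traces; 54 have nonzero weight after conditioning:
  (W=1, Y=0, X=0, U=0, Z=2, V=0) weight 1/3780
  (W=1, Y=0, X=0, U=0, Z=2, V=1) weight 1/3780
  (W=1, Y=0, X=0, U=0, Z=2, V=2) weight 1/3780
  (W=1, Y=0, X=0, U=1, Z=2, V=0) weight 1/1260
  (W=1, Y=0, X=0, U=1, Z=2, V=1) weight 1/1260
  (W=1, Y=0, X=0, U=1, Z=2, V=2) weight 1/1260
  (W=1, Y=0, X=0, U=2, Z=2, V=0) weight 1/945
  (W=1, Y=0, X=0, U=2, Z=2, V=1) weight 1/945
  (W=2, Y=0, X=0, U=0, Z=1, V=0) weight 1/1260
  … 45 more
Group by Z:
  weight(Z=1) = 1/15
  weight(Z=2) = 1/45
Total weight = 1/15 + 1/45 = 4/45
P(Z=1 | obs) = 1/15 / 4/45 = 3/4
P(Z=2 | obs) = 1/45 / 4/45 = 1/4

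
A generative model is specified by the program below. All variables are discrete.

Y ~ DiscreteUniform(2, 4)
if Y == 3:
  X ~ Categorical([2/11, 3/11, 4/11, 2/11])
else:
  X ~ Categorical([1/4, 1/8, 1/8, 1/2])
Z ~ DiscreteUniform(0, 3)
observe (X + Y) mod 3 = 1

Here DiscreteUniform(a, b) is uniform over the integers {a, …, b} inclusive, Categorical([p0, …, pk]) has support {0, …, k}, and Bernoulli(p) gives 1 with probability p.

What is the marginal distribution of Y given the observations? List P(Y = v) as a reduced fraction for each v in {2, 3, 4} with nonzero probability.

Enumerate traces; 16 have nonzero weight after conditioning:
  (Y=2, X=2, Z=0) weight 1/96
  (Y=2, X=2, Z=1) weight 1/96
  (Y=2, X=2, Z=2) weight 1/96
  (Y=2, X=2, Z=3) weight 1/96
  (Y=3, X=1, Z=0) weight 1/44
  (Y=3, X=1, Z=1) weight 1/44
  (Y=3, X=1, Z=2) weight 1/44
  (Y=3, X=1, Z=3) weight 1/44
  (Y=4, X=0, Z=0) weight 1/48
  … 7 more
Group by Y:
  weight(Y=2) = 1/24
  weight(Y=3) = 1/11
  weight(Y=4) = 1/4
Total weight = 1/24 + 1/11 + 1/4 = 101/264
P(Y=2 | obs) = 1/24 / 101/264 = 11/101
P(Y=3 | obs) = 1/11 / 101/264 = 24/101
P(Y=4 | obs) = 1/4 / 101/264 = 66/101

P(Y=2) = 11/101, P(Y=3) = 24/101, P(Y=4) = 66/101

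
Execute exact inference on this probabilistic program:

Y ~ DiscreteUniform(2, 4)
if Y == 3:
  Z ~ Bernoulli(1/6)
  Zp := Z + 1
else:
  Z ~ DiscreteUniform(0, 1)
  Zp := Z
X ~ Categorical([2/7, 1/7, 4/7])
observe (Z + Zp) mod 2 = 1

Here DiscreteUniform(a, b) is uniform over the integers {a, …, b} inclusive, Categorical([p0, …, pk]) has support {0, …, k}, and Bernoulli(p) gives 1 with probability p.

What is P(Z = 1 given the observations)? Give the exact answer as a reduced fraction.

Enumerate traces; 6 have nonzero weight after conditioning:
  (Y=3, Z=0, X=0) weight 5/63
  (Y=3, Z=0, X=1) weight 5/126
  (Y=3, Z=0, X=2) weight 10/63
  (Y=3, Z=1, X=0) weight 1/63
  (Y=3, Z=1, X=1) weight 1/126
  (Y=3, Z=1, X=2) weight 2/63
Group by Z:
  weight(Z=0) = 5/18
  weight(Z=1) = 1/18
Total weight = 5/18 + 1/18 = 1/3
P(Z=0 | obs) = 5/18 / 1/3 = 5/6
P(Z=1 | obs) = 1/18 / 1/3 = 1/6

P(Z = 1 | obs) = 1/6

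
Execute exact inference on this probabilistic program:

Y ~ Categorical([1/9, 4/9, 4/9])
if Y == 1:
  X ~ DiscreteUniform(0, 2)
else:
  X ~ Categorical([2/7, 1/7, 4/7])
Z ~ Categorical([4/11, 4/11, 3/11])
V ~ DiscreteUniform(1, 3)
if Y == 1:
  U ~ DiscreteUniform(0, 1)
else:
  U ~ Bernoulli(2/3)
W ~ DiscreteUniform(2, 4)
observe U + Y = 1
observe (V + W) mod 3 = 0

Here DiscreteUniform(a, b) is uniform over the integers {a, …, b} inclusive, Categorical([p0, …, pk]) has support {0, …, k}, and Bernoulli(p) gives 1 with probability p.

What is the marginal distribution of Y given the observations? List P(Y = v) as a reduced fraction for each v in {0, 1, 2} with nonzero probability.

Enumerate traces; 54 have nonzero weight after conditioning:
  (Y=0, X=0, Z=0, V=1, U=1, W=2) weight 16/18711
  (Y=0, X=0, Z=0, V=2, U=1, W=4) weight 16/18711
  (Y=0, X=0, Z=0, V=3, U=1, W=3) weight 16/18711
  (Y=0, X=0, Z=1, V=1, U=1, W=2) weight 16/18711
  (Y=0, X=0, Z=1, V=2, U=1, W=4) weight 16/18711
  (Y=0, X=0, Z=1, V=3, U=1, W=3) weight 16/18711
  (Y=0, X=0, Z=2, V=1, U=1, W=2) weight 4/6237
  (Y=0, X=0, Z=2, V=2, U=1, W=4) weight 4/6237
  (Y=1, X=0, Z=0, V=1, U=0, W=2) weight 8/2673
  … 45 more
Group by Y:
  weight(Y=0) = 2/81
  weight(Y=1) = 2/27
Total weight = 2/81 + 2/27 = 8/81
P(Y=0 | obs) = 2/81 / 8/81 = 1/4
P(Y=1 | obs) = 2/27 / 8/81 = 3/4

P(Y=0) = 1/4, P(Y=1) = 3/4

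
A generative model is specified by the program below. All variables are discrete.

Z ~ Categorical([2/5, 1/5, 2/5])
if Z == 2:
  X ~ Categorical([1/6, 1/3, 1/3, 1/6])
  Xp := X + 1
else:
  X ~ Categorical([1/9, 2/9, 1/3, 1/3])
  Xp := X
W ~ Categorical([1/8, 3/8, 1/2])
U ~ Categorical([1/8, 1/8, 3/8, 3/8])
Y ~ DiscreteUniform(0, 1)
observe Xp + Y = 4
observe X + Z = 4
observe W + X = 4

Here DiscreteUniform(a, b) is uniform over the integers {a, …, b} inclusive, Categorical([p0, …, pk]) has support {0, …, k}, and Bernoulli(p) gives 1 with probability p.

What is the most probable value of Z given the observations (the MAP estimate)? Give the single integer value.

argmax_v P(Z = v | obs) = 2

Enumerate traces; 8 have nonzero weight after conditioning:
  (Z=1, X=3, W=1, U=0, Y=1) weight 1/640
  (Z=1, X=3, W=1, U=1, Y=1) weight 1/640
  (Z=1, X=3, W=1, U=2, Y=1) weight 3/640
  (Z=1, X=3, W=1, U=3, Y=1) weight 3/640
  (Z=2, X=2, W=2, U=0, Y=1) weight 1/240
  (Z=2, X=2, W=2, U=1, Y=1) weight 1/240
  (Z=2, X=2, W=2, U=2, Y=1) weight 1/80
  (Z=2, X=2, W=2, U=3, Y=1) weight 1/80
Group by Z:
  weight(Z=1) = 1/80
  weight(Z=2) = 1/30
Total weight = 1/80 + 1/30 = 11/240
P(Z=1 | obs) = 1/80 / 11/240 = 3/11
P(Z=2 | obs) = 1/30 / 11/240 = 8/11
argmax = 2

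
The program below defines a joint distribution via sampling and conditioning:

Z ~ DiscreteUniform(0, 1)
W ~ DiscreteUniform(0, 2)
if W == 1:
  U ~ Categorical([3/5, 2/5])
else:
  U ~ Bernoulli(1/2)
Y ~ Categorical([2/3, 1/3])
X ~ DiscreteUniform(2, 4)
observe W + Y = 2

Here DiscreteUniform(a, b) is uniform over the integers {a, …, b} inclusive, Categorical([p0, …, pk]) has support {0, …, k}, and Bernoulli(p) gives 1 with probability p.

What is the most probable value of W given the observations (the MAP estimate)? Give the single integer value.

Enumerate traces; 24 have nonzero weight after conditioning:
  (Z=0, W=1, U=0, Y=1, X=2) weight 1/90
  (Z=0, W=1, U=0, Y=1, X=3) weight 1/90
  (Z=0, W=1, U=0, Y=1, X=4) weight 1/90
  (Z=0, W=1, U=1, Y=1, X=2) weight 1/135
  (Z=0, W=1, U=1, Y=1, X=3) weight 1/135
  (Z=0, W=1, U=1, Y=1, X=4) weight 1/135
  (Z=0, W=2, U=0, Y=0, X=2) weight 1/54
  (Z=0, W=2, U=0, Y=0, X=3) weight 1/54
  … 16 more
Group by W:
  weight(W=1) = 1/9
  weight(W=2) = 2/9
Total weight = 1/9 + 2/9 = 1/3
P(W=1 | obs) = 1/9 / 1/3 = 1/3
P(W=2 | obs) = 2/9 / 1/3 = 2/3
argmax = 2

argmax_v P(W = v | obs) = 2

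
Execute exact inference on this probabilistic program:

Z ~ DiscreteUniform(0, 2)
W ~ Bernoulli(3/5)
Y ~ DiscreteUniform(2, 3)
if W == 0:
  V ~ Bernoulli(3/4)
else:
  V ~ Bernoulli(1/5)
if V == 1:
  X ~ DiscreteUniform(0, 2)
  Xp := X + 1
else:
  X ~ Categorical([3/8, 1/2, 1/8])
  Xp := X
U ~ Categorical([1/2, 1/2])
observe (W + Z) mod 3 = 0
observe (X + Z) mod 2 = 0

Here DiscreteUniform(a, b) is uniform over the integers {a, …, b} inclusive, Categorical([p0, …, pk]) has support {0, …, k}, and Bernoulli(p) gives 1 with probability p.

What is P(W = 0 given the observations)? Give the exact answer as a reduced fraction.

Enumerate traces; 32 have nonzero weight after conditioning:
  (Z=0, W=0, Y=2, V=0, X=0, U=0) weight 1/320
  (Z=0, W=0, Y=2, V=0, X=0, U=1) weight 1/320
  (Z=0, W=0, Y=2, V=0, X=2, U=0) weight 1/960
  (Z=0, W=0, Y=2, V=0, X=2, U=1) weight 1/960
  (Z=0, W=0, Y=2, V=1, X=0, U=0) weight 1/120
  (Z=0, W=0, Y=2, V=1, X=0, U=1) weight 1/120
  (Z=0, W=0, Y=2, V=1, X=2, U=0) weight 1/120
  (Z=0, W=0, Y=2, V=1, X=2, U=1) weight 1/120
  (Z=2, W=1, Y=2, V=0, X=0, U=0) weight 3/200
  … 23 more
Group by W:
  weight(W=0) = 1/12
  weight(W=1) = 8/75
Total weight = 1/12 + 8/75 = 19/100
P(W=0 | obs) = 1/12 / 19/100 = 25/57
P(W=1 | obs) = 8/75 / 19/100 = 32/57

P(W = 0 | obs) = 25/57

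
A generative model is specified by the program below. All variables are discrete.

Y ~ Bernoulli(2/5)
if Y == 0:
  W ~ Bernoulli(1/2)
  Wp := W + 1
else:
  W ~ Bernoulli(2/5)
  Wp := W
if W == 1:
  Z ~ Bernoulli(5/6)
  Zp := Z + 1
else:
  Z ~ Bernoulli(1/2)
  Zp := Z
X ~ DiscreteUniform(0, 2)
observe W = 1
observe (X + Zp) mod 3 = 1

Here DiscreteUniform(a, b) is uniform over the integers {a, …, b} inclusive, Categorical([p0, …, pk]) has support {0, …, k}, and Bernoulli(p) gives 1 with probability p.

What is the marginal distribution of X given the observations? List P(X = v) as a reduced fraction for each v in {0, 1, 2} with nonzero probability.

P(X=0) = 1/6, P(X=2) = 5/6

Enumerate traces; 4 have nonzero weight after conditioning:
  (Y=0, W=1, Z=0, X=0) weight 1/60
  (Y=0, W=1, Z=1, X=2) weight 1/12
  (Y=1, W=1, Z=0, X=0) weight 2/225
  (Y=1, W=1, Z=1, X=2) weight 2/45
Group by X:
  weight(X=0) = 23/900
  weight(X=2) = 23/180
Total weight = 23/900 + 23/180 = 23/150
P(X=0 | obs) = 23/900 / 23/150 = 1/6
P(X=2 | obs) = 23/180 / 23/150 = 5/6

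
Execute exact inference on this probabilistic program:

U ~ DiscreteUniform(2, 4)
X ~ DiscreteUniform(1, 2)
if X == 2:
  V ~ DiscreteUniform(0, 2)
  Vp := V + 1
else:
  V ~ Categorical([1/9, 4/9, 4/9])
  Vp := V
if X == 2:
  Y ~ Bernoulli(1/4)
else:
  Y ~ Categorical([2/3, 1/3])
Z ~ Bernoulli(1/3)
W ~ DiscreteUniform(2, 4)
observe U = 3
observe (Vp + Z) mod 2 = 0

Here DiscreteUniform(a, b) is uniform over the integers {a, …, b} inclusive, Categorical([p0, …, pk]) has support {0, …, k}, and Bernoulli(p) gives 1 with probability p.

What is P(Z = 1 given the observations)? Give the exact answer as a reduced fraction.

Enumerate traces; 36 have nonzero weight after conditioning:
  (U=3, X=1, V=0, Y=0, Z=0, W=2) weight 2/729
  (U=3, X=1, V=0, Y=0, Z=0, W=3) weight 2/729
  (U=3, X=1, V=0, Y=0, Z=0, W=4) weight 2/729
  (U=3, X=1, V=0, Y=1, Z=0, W=2) weight 1/729
  (U=3, X=1, V=0, Y=1, Z=0, W=3) weight 1/729
  (U=3, X=1, V=0, Y=1, Z=0, W=4) weight 1/729
  (U=3, X=1, V=1, Y=0, Z=1, W=2) weight 4/729
  (U=3, X=1, V=1, Y=0, Z=1, W=3) weight 4/729
  … 28 more
Group by Z:
  weight(Z=0) = 8/81
  weight(Z=1) = 5/81
Total weight = 8/81 + 5/81 = 13/81
P(Z=0 | obs) = 8/81 / 13/81 = 8/13
P(Z=1 | obs) = 5/81 / 13/81 = 5/13

P(Z = 1 | obs) = 5/13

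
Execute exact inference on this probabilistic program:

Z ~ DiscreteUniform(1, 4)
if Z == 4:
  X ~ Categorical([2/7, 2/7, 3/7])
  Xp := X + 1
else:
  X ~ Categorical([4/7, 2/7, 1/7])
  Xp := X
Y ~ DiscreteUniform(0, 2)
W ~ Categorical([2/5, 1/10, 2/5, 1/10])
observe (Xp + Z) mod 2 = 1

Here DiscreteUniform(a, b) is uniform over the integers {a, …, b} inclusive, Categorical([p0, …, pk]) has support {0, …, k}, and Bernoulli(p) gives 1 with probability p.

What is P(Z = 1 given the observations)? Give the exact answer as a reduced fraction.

P(Z = 1 | obs) = 5/17

Enumerate traces; 84 have nonzero weight after conditioning:
  (Z=1, X=0, Y=0, W=0) weight 2/105
  (Z=1, X=0, Y=0, W=1) weight 1/210
  (Z=1, X=0, Y=0, W=2) weight 2/105
  (Z=1, X=0, Y=0, W=3) weight 1/210
  (Z=1, X=0, Y=1, W=0) weight 2/105
  (Z=1, X=0, Y=1, W=1) weight 1/210
  (Z=1, X=0, Y=1, W=2) weight 2/105
  (Z=1, X=0, Y=1, W=3) weight 1/210
  (Z=2, X=1, Y=0, W=0) weight 1/105
  (Z=3, X=0, Y=0, W=0) weight 2/105
  … 74 more
Group by Z:
  weight(Z=1) = 5/28
  weight(Z=2) = 1/14
  weight(Z=3) = 5/28
  weight(Z=4) = 5/28
Total weight = 5/28 + 1/14 + 5/28 + 5/28 = 17/28
P(Z=1 | obs) = 5/28 / 17/28 = 5/17
P(Z=2 | obs) = 1/14 / 17/28 = 2/17
P(Z=3 | obs) = 5/28 / 17/28 = 5/17
P(Z=4 | obs) = 5/28 / 17/28 = 5/17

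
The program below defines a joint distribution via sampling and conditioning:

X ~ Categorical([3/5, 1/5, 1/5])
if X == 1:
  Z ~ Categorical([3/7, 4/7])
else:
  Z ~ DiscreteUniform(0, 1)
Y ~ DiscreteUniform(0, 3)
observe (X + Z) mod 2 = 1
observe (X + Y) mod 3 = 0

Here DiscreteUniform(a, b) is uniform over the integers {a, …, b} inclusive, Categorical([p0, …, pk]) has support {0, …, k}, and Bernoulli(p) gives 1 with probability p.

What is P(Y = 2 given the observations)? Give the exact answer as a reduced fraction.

Enumerate traces; 4 have nonzero weight after conditioning:
  (X=0, Z=1, Y=0) weight 3/40
  (X=0, Z=1, Y=3) weight 3/40
  (X=1, Z=0, Y=2) weight 3/140
  (X=2, Z=1, Y=1) weight 1/40
Group by Y:
  weight(Y=0) = 3/40
  weight(Y=1) = 1/40
  weight(Y=2) = 3/140
  weight(Y=3) = 3/40
Total weight = 3/40 + 1/40 + 3/140 + 3/40 = 11/56
P(Y=0 | obs) = 3/40 / 11/56 = 21/55
P(Y=1 | obs) = 1/40 / 11/56 = 7/55
P(Y=2 | obs) = 3/140 / 11/56 = 6/55
P(Y=3 | obs) = 3/40 / 11/56 = 21/55

P(Y = 2 | obs) = 6/55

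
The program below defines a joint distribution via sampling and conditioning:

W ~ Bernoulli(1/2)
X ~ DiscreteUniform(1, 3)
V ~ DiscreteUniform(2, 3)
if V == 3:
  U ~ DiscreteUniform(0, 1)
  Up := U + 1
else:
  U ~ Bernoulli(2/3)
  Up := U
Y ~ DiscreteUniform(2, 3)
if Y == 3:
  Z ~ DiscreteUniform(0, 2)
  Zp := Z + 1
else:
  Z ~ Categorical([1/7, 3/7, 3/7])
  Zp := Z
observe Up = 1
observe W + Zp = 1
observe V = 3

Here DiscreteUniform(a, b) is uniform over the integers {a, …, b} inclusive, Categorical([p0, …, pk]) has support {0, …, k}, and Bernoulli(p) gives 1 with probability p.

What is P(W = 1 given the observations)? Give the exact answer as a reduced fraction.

Enumerate traces; 9 have nonzero weight after conditioning:
  (W=0, X=1, V=3, U=0, Y=2, Z=1) weight 1/112
  (W=0, X=1, V=3, U=0, Y=3, Z=0) weight 1/144
  (W=0, X=2, V=3, U=0, Y=2, Z=1) weight 1/112
  (W=0, X=2, V=3, U=0, Y=3, Z=0) weight 1/144
  (W=0, X=3, V=3, U=0, Y=2, Z=1) weight 1/112
  (W=0, X=3, V=3, U=0, Y=3, Z=0) weight 1/144
  (W=1, X=1, V=3, U=0, Y=2, Z=0) weight 1/336
  (W=1, X=2, V=3, U=0, Y=2, Z=0) weight 1/336
  … 1 more
Group by W:
  weight(W=0) = 1/21
  weight(W=1) = 1/112
Total weight = 1/21 + 1/112 = 19/336
P(W=0 | obs) = 1/21 / 19/336 = 16/19
P(W=1 | obs) = 1/112 / 19/336 = 3/19

P(W = 1 | obs) = 3/19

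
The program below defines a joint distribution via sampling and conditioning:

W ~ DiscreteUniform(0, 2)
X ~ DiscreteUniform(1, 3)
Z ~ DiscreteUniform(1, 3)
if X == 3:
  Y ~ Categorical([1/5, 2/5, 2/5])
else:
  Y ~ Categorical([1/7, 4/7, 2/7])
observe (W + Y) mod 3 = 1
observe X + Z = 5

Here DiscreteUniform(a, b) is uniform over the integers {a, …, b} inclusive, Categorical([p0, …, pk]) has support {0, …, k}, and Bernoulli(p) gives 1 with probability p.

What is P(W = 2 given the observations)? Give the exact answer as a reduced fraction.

P(W = 2 | obs) = 12/35

Enumerate traces; 6 have nonzero weight after conditioning:
  (W=0, X=2, Z=3, Y=1) weight 4/189
  (W=0, X=3, Z=2, Y=1) weight 2/135
  (W=1, X=2, Z=3, Y=0) weight 1/189
  (W=1, X=3, Z=2, Y=0) weight 1/135
  (W=2, X=2, Z=3, Y=2) weight 2/189
  (W=2, X=3, Z=2, Y=2) weight 2/135
Group by W:
  weight(W=0) = 34/945
  weight(W=1) = 4/315
  weight(W=2) = 8/315
Total weight = 34/945 + 4/315 + 8/315 = 2/27
P(W=0 | obs) = 34/945 / 2/27 = 17/35
P(W=1 | obs) = 4/315 / 2/27 = 6/35
P(W=2 | obs) = 8/315 / 2/27 = 12/35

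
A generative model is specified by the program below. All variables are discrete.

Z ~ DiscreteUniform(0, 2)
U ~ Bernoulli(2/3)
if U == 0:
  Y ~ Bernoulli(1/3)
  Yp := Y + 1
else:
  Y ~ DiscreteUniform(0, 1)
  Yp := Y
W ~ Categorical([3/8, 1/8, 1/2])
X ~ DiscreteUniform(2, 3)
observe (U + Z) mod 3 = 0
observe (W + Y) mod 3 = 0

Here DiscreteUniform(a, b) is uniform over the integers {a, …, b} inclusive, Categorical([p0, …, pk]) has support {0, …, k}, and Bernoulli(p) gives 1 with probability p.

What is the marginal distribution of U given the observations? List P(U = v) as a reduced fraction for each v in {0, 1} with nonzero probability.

Enumerate traces; 8 have nonzero weight after conditioning:
  (Z=0, U=0, Y=0, W=0, X=2) weight 1/72
  (Z=0, U=0, Y=0, W=0, X=3) weight 1/72
  (Z=0, U=0, Y=1, W=2, X=2) weight 1/108
  (Z=0, U=0, Y=1, W=2, X=3) weight 1/108
  (Z=2, U=1, Y=0, W=0, X=2) weight 1/48
  (Z=2, U=1, Y=0, W=0, X=3) weight 1/48
  (Z=2, U=1, Y=1, W=2, X=2) weight 1/36
  (Z=2, U=1, Y=1, W=2, X=3) weight 1/36
Group by U:
  weight(U=0) = 5/108
  weight(U=1) = 7/72
Total weight = 5/108 + 7/72 = 31/216
P(U=0 | obs) = 5/108 / 31/216 = 10/31
P(U=1 | obs) = 7/72 / 31/216 = 21/31

P(U=0) = 10/31, P(U=1) = 21/31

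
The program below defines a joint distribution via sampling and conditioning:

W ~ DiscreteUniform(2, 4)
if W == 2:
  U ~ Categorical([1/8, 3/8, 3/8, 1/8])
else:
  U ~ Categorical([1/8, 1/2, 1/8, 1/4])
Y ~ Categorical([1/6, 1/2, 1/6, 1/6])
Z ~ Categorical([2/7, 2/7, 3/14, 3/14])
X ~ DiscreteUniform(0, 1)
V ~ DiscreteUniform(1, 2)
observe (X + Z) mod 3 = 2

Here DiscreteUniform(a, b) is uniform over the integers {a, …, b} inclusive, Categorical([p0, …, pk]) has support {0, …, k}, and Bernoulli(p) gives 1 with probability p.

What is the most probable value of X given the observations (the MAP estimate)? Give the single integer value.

Enumerate traces; 192 have nonzero weight after conditioning:
  (W=2, U=0, Y=0, Z=1, X=1, V=1) weight 1/2016
  (W=2, U=0, Y=0, Z=1, X=1, V=2) weight 1/2016
  (W=2, U=0, Y=0, Z=2, X=0, V=1) weight 1/2688
  (W=2, U=0, Y=0, Z=2, X=0, V=2) weight 1/2688
  (W=2, U=0, Y=1, Z=1, X=1, V=1) weight 1/672
  (W=2, U=0, Y=1, Z=1, X=1, V=2) weight 1/672
  (W=2, U=0, Y=1, Z=2, X=0, V=1) weight 1/896
  (W=2, U=0, Y=1, Z=2, X=0, V=2) weight 1/896
  … 184 more
Group by X:
  weight(X=0) = 3/28
  weight(X=1) = 1/7
Total weight = 3/28 + 1/7 = 1/4
P(X=0 | obs) = 3/28 / 1/4 = 3/7
P(X=1 | obs) = 1/7 / 1/4 = 4/7
argmax = 1

argmax_v P(X = v | obs) = 1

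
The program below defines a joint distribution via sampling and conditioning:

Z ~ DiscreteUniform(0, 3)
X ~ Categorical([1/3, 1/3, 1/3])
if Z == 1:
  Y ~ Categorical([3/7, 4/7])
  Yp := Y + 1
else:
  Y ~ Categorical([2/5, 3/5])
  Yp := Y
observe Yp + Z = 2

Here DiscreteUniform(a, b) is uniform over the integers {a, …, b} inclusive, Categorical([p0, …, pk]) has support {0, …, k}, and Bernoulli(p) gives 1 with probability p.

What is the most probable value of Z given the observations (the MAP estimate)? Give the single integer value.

argmax_v P(Z = v | obs) = 1

Enumerate traces; 6 have nonzero weight after conditioning:
  (Z=1, X=0, Y=0) weight 1/28
  (Z=1, X=1, Y=0) weight 1/28
  (Z=1, X=2, Y=0) weight 1/28
  (Z=2, X=0, Y=0) weight 1/30
  (Z=2, X=1, Y=0) weight 1/30
  (Z=2, X=2, Y=0) weight 1/30
Group by Z:
  weight(Z=1) = 3/28
  weight(Z=2) = 1/10
Total weight = 3/28 + 1/10 = 29/140
P(Z=1 | obs) = 3/28 / 29/140 = 15/29
P(Z=2 | obs) = 1/10 / 29/140 = 14/29
argmax = 1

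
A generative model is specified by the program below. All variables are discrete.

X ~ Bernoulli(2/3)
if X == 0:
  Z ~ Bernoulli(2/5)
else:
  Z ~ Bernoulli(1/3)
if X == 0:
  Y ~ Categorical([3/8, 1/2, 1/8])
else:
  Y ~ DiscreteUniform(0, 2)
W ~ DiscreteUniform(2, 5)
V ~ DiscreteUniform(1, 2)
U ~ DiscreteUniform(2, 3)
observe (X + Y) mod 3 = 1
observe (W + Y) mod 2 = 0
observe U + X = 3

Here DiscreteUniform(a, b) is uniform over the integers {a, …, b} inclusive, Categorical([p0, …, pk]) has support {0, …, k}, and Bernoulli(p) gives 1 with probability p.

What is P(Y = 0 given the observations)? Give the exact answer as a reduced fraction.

P(Y = 0 | obs) = 4/7

Enumerate traces; 16 have nonzero weight after conditioning:
  (X=0, Z=0, Y=1, W=3, V=1, U=3) weight 1/160
  (X=0, Z=0, Y=1, W=3, V=2, U=3) weight 1/160
  (X=0, Z=0, Y=1, W=5, V=1, U=3) weight 1/160
  (X=0, Z=0, Y=1, W=5, V=2, U=3) weight 1/160
  (X=0, Z=1, Y=1, W=3, V=1, U=3) weight 1/240
  (X=0, Z=1, Y=1, W=3, V=2, U=3) weight 1/240
  (X=0, Z=1, Y=1, W=5, V=1, U=3) weight 1/240
  (X=0, Z=1, Y=1, W=5, V=2, U=3) weight 1/240
  (X=1, Z=0, Y=0, W=2, V=1, U=2) weight 1/108
  … 7 more
Group by Y:
  weight(Y=0) = 1/18
  weight(Y=1) = 1/24
Total weight = 1/18 + 1/24 = 7/72
P(Y=0 | obs) = 1/18 / 7/72 = 4/7
P(Y=1 | obs) = 1/24 / 7/72 = 3/7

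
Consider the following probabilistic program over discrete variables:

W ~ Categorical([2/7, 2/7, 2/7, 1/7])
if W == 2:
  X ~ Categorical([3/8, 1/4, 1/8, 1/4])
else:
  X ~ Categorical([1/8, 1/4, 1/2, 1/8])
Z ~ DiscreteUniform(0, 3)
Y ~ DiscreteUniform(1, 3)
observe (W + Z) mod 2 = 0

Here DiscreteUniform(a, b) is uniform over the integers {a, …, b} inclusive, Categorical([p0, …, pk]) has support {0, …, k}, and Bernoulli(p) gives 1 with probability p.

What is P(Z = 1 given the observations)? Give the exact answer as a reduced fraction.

P(Z = 1 | obs) = 3/14

Enumerate traces; 96 have nonzero weight after conditioning:
  (W=0, X=0, Z=0, Y=1) weight 1/336
  (W=0, X=0, Z=0, Y=2) weight 1/336
  (W=0, X=0, Z=0, Y=3) weight 1/336
  (W=0, X=0, Z=2, Y=1) weight 1/336
  (W=0, X=0, Z=2, Y=2) weight 1/336
  (W=0, X=0, Z=2, Y=3) weight 1/336
  (W=0, X=1, Z=0, Y=1) weight 1/168
  (W=0, X=1, Z=0, Y=2) weight 1/168
  (W=1, X=0, Z=1, Y=1) weight 1/336
  (W=1, X=0, Z=3, Y=1) weight 1/336
  … 86 more
Group by Z:
  weight(Z=0) = 1/7
  weight(Z=1) = 3/28
  weight(Z=2) = 1/7
  weight(Z=3) = 3/28
Total weight = 1/7 + 3/28 + 1/7 + 3/28 = 1/2
P(Z=0 | obs) = 1/7 / 1/2 = 2/7
P(Z=1 | obs) = 3/28 / 1/2 = 3/14
P(Z=2 | obs) = 1/7 / 1/2 = 2/7
P(Z=3 | obs) = 3/28 / 1/2 = 3/14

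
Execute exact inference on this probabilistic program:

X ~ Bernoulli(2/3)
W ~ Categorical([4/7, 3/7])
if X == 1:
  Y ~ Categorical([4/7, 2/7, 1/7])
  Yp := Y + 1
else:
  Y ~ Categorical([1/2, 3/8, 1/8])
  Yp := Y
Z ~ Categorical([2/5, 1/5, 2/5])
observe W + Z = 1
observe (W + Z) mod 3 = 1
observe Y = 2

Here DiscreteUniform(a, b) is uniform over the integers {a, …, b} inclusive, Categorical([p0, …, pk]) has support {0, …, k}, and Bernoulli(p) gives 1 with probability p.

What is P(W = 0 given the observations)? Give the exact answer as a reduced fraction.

Enumerate traces; 4 have nonzero weight after conditioning:
  (X=0, W=0, Y=2, Z=1) weight 1/210
  (X=0, W=1, Y=2, Z=0) weight 1/140
  (X=1, W=0, Y=2, Z=1) weight 8/735
  (X=1, W=1, Y=2, Z=0) weight 4/245
Group by W:
  weight(W=0) = 23/1470
  weight(W=1) = 23/980
Total weight = 23/1470 + 23/980 = 23/588
P(W=0 | obs) = 23/1470 / 23/588 = 2/5
P(W=1 | obs) = 23/980 / 23/588 = 3/5

P(W = 0 | obs) = 2/5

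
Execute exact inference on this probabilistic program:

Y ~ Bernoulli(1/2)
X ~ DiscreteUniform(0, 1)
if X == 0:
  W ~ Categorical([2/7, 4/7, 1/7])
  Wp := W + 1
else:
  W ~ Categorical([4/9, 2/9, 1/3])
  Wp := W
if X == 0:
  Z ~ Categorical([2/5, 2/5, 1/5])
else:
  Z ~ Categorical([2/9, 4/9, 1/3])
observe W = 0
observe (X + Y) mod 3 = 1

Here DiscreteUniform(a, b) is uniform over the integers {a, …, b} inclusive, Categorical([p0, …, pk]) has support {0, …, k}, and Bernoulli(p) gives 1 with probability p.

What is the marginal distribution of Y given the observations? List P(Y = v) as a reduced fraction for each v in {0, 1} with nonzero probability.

P(Y=0) = 14/23, P(Y=1) = 9/23

Enumerate traces; 6 have nonzero weight after conditioning:
  (Y=0, X=1, W=0, Z=0) weight 2/81
  (Y=0, X=1, W=0, Z=1) weight 4/81
  (Y=0, X=1, W=0, Z=2) weight 1/27
  (Y=1, X=0, W=0, Z=0) weight 1/35
  (Y=1, X=0, W=0, Z=1) weight 1/35
  (Y=1, X=0, W=0, Z=2) weight 1/70
Group by Y:
  weight(Y=0) = 1/9
  weight(Y=1) = 1/14
Total weight = 1/9 + 1/14 = 23/126
P(Y=0 | obs) = 1/9 / 23/126 = 14/23
P(Y=1 | obs) = 1/14 / 23/126 = 9/23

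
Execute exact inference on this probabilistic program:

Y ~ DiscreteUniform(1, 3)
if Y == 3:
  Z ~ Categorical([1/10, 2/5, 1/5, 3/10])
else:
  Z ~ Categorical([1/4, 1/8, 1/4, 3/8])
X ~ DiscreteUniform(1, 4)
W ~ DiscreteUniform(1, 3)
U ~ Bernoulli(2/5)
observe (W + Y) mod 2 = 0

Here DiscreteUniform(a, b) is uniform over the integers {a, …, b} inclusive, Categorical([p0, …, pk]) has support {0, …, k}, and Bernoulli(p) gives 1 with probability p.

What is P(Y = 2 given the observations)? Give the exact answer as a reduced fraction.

P(Y = 2 | obs) = 1/5

Enumerate traces; 160 have nonzero weight after conditioning:
  (Y=1, Z=0, X=1, W=1, U=0) weight 1/240
  (Y=1, Z=0, X=1, W=1, U=1) weight 1/360
  (Y=1, Z=0, X=1, W=3, U=0) weight 1/240
  (Y=1, Z=0, X=1, W=3, U=1) weight 1/360
  (Y=1, Z=0, X=2, W=1, U=0) weight 1/240
  (Y=1, Z=0, X=2, W=1, U=1) weight 1/360
  (Y=1, Z=0, X=2, W=3, U=0) weight 1/240
  (Y=1, Z=0, X=2, W=3, U=1) weight 1/360
  (Y=2, Z=0, X=1, W=2, U=0) weight 1/240
  (Y=3, Z=0, X=1, W=1, U=0) weight 1/600
  … 150 more
Group by Y:
  weight(Y=1) = 2/9
  weight(Y=2) = 1/9
  weight(Y=3) = 2/9
Total weight = 2/9 + 1/9 + 2/9 = 5/9
P(Y=1 | obs) = 2/9 / 5/9 = 2/5
P(Y=2 | obs) = 1/9 / 5/9 = 1/5
P(Y=3 | obs) = 2/9 / 5/9 = 2/5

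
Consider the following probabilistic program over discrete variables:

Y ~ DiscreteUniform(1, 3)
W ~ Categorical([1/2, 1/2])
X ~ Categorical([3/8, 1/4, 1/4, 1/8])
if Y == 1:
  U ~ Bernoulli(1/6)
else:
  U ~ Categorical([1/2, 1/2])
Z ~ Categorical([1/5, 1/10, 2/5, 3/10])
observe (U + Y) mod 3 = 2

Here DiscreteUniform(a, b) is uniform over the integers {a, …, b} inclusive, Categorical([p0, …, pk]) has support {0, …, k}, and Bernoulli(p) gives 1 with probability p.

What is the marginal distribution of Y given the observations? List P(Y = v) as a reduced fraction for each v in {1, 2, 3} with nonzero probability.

P(Y=1) = 1/4, P(Y=2) = 3/4

Enumerate traces; 64 have nonzero weight after conditioning:
  (Y=1, W=0, X=0, U=1, Z=0) weight 1/480
  (Y=1, W=0, X=0, U=1, Z=1) weight 1/960
  (Y=1, W=0, X=0, U=1, Z=2) weight 1/240
  (Y=1, W=0, X=0, U=1, Z=3) weight 1/320
  (Y=1, W=0, X=1, U=1, Z=0) weight 1/720
  (Y=1, W=0, X=1, U=1, Z=1) weight 1/1440
  (Y=1, W=0, X=1, U=1, Z=2) weight 1/360
  (Y=1, W=0, X=1, U=1, Z=3) weight 1/480
  (Y=2, W=0, X=0, U=0, Z=0) weight 1/160
  … 55 more
Group by Y:
  weight(Y=1) = 1/18
  weight(Y=2) = 1/6
Total weight = 1/18 + 1/6 = 2/9
P(Y=1 | obs) = 1/18 / 2/9 = 1/4
P(Y=2 | obs) = 1/6 / 2/9 = 3/4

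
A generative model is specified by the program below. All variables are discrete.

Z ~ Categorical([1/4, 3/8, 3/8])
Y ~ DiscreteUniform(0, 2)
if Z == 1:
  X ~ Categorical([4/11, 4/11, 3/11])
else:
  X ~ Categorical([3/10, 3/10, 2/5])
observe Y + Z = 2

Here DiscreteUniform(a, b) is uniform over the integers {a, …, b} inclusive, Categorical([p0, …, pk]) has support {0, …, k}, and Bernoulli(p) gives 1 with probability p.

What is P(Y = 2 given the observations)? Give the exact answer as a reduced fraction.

Enumerate traces; 9 have nonzero weight after conditioning:
  (Z=0, Y=2, X=0) weight 1/40
  (Z=0, Y=2, X=1) weight 1/40
  (Z=0, Y=2, X=2) weight 1/30
  (Z=1, Y=1, X=0) weight 1/22
  (Z=1, Y=1, X=1) weight 1/22
  (Z=1, Y=1, X=2) weight 3/88
  (Z=2, Y=0, X=0) weight 3/80
  (Z=2, Y=0, X=1) weight 3/80
  … 1 more
Group by Y:
  weight(Y=0) = 1/8
  weight(Y=1) = 1/8
  weight(Y=2) = 1/12
Total weight = 1/8 + 1/8 + 1/12 = 1/3
P(Y=0 | obs) = 1/8 / 1/3 = 3/8
P(Y=1 | obs) = 1/8 / 1/3 = 3/8
P(Y=2 | obs) = 1/12 / 1/3 = 1/4

P(Y = 2 | obs) = 1/4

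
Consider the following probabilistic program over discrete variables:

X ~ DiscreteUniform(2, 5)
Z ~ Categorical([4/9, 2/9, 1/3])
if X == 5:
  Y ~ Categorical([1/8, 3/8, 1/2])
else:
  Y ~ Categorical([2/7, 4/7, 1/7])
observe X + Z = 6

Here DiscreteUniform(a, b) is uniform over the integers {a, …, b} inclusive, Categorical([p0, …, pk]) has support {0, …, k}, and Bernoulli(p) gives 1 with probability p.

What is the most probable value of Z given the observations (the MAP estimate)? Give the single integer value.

argmax_v P(Z = v | obs) = 2

Enumerate traces; 6 have nonzero weight after conditioning:
  (X=4, Z=2, Y=0) weight 1/42
  (X=4, Z=2, Y=1) weight 1/21
  (X=4, Z=2, Y=2) weight 1/84
  (X=5, Z=1, Y=0) weight 1/144
  (X=5, Z=1, Y=1) weight 1/48
  (X=5, Z=1, Y=2) weight 1/36
Group by Z:
  weight(Z=1) = 1/18
  weight(Z=2) = 1/12
Total weight = 1/18 + 1/12 = 5/36
P(Z=1 | obs) = 1/18 / 5/36 = 2/5
P(Z=2 | obs) = 1/12 / 5/36 = 3/5
argmax = 2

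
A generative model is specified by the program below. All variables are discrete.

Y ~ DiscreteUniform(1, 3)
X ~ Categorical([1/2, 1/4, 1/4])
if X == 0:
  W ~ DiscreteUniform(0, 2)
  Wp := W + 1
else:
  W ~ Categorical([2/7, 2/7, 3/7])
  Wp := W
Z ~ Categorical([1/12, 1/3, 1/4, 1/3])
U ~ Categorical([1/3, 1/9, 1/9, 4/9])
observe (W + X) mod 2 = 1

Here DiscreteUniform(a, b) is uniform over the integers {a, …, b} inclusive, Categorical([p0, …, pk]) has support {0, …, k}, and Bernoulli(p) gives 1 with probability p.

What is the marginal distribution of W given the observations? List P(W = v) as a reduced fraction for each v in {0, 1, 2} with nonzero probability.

Enumerate traces; 192 have nonzero weight after conditioning:
  (Y=1, X=0, W=1, Z=0, U=0) weight 1/648
  (Y=1, X=0, W=1, Z=0, U=1) weight 1/1944
  (Y=1, X=0, W=1, Z=0, U=2) weight 1/1944
  (Y=1, X=0, W=1, Z=0, U=3) weight 1/486
  (Y=1, X=0, W=1, Z=1, U=0) weight 1/162
  (Y=1, X=0, W=1, Z=1, U=1) weight 1/486
  (Y=1, X=0, W=1, Z=1, U=2) weight 1/486
  (Y=1, X=0, W=1, Z=1, U=3) weight 2/243
  (Y=1, X=1, W=0, Z=0, U=0) weight 1/1512
  (Y=1, X=1, W=2, Z=0, U=0) weight 1/1008
  … 182 more
Group by W:
  weight(W=0) = 1/14
  weight(W=1) = 5/21
  weight(W=2) = 3/28
Total weight = 1/14 + 5/21 + 3/28 = 5/12
P(W=0 | obs) = 1/14 / 5/12 = 6/35
P(W=1 | obs) = 5/21 / 5/12 = 4/7
P(W=2 | obs) = 3/28 / 5/12 = 9/35

P(W=0) = 6/35, P(W=1) = 4/7, P(W=2) = 9/35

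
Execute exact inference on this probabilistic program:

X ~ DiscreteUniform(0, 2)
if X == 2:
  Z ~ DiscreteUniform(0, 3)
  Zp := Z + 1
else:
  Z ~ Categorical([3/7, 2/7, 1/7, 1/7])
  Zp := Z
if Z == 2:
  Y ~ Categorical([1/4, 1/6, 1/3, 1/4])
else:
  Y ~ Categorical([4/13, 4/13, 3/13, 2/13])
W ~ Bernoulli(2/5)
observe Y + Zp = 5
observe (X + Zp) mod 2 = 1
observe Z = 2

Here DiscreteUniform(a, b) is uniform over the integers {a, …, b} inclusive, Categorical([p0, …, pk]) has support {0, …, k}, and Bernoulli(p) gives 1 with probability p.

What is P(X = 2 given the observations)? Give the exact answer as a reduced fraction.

Enumerate traces; 4 have nonzero weight after conditioning:
  (X=1, Z=2, Y=3, W=0) weight 1/140
  (X=1, Z=2, Y=3, W=1) weight 1/210
  (X=2, Z=2, Y=2, W=0) weight 1/60
  (X=2, Z=2, Y=2, W=1) weight 1/90
Group by X:
  weight(X=1) = 1/84
  weight(X=2) = 1/36
Total weight = 1/84 + 1/36 = 5/126
P(X=1 | obs) = 1/84 / 5/126 = 3/10
P(X=2 | obs) = 1/36 / 5/126 = 7/10

P(X = 2 | obs) = 7/10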